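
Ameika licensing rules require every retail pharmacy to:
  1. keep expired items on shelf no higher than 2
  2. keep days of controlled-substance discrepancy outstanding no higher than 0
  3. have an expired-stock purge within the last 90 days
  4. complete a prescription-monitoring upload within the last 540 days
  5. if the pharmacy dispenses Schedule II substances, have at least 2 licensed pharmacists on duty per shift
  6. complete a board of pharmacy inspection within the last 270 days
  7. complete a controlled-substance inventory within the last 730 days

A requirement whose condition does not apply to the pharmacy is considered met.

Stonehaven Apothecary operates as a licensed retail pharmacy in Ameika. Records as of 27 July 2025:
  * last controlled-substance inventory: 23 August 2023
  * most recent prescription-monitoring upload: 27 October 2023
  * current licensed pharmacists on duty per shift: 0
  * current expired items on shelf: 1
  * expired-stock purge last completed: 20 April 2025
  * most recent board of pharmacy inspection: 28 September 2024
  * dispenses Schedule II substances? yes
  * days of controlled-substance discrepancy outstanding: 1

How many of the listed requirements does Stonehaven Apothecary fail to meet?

5

1. expired items on shelf 1 ≤ 2 → met
2. days of controlled-substance discrepancy outstanding 1 > 0 → not met
3. expired-stock purge 98 days ago vs limit 90 → not met
4. prescription-monitoring upload 639 days ago vs limit 540 → not met
5. condition 'dispenses Schedule II substances' holds; licensed pharmacists on duty per shift 0 < 2 → not met
6. board of pharmacy inspection 302 days ago vs limit 270 → not met
7. controlled-substance inventory 704 days ago vs limit 730 → met
Not met: 5 of 7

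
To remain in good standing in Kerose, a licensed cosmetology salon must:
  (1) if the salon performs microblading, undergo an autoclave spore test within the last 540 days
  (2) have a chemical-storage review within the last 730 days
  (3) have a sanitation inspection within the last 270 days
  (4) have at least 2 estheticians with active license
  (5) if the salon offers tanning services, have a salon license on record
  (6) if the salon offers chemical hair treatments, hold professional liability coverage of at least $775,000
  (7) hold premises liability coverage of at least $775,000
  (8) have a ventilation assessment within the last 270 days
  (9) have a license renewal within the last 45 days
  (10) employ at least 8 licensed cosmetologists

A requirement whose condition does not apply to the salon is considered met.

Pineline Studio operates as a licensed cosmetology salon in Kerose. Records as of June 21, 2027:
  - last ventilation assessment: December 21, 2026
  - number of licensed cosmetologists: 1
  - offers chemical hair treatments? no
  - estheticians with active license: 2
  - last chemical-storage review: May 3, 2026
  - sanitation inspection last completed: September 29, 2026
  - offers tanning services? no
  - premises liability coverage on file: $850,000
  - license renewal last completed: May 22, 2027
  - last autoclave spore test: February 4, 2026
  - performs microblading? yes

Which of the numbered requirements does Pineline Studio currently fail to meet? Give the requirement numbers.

1. condition 'performs microblading' holds; autoclave spore test 502 days ago vs limit 540 → met
2. chemical-storage review 414 days ago vs limit 730 → met
3. sanitation inspection 265 days ago vs limit 270 → met
4. estheticians with active license 2 ≥ 2 → met
5. condition 'offers tanning services' does not hold → requirement n/a → met
6. condition 'offers chemical hair treatments' does not hold → requirement n/a → met
7. premises liability coverage $850,000 ≥ $775,000 → met
8. ventilation assessment 182 days ago vs limit 270 → met
9. license renewal 30 days ago vs limit 45 → met
10. licensed cosmetologists 1 < 8 → not met
Not met: 10

10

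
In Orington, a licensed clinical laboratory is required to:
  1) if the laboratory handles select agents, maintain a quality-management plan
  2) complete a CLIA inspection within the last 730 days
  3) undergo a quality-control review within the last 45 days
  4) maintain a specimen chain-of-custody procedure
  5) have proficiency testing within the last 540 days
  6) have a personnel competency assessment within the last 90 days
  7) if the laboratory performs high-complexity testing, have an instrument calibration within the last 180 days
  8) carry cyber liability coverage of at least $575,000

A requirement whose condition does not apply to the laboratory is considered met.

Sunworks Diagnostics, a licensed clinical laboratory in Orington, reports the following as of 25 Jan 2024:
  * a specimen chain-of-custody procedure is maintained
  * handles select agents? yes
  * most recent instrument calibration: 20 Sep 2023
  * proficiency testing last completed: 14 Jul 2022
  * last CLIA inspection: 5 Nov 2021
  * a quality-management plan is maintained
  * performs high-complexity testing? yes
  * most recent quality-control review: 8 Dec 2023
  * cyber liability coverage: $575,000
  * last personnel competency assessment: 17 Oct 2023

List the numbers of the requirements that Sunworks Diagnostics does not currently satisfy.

1. condition 'handles select agents' holds; quality-management plan present → met
2. CLIA inspection 811 days ago vs limit 730 → not met
3. quality-control review 48 days ago vs limit 45 → not met
4. specimen chain-of-custody procedure present → met
5. proficiency testing 560 days ago vs limit 540 → not met
6. personnel competency assessment 100 days ago vs limit 90 → not met
7. condition 'performs high-complexity testing' holds; instrument calibration 127 days ago vs limit 180 → met
8. cyber liability coverage $575,000 ≥ $575,000 → met
Not met: 2, 3, 5, 6

2, 3, 5, 6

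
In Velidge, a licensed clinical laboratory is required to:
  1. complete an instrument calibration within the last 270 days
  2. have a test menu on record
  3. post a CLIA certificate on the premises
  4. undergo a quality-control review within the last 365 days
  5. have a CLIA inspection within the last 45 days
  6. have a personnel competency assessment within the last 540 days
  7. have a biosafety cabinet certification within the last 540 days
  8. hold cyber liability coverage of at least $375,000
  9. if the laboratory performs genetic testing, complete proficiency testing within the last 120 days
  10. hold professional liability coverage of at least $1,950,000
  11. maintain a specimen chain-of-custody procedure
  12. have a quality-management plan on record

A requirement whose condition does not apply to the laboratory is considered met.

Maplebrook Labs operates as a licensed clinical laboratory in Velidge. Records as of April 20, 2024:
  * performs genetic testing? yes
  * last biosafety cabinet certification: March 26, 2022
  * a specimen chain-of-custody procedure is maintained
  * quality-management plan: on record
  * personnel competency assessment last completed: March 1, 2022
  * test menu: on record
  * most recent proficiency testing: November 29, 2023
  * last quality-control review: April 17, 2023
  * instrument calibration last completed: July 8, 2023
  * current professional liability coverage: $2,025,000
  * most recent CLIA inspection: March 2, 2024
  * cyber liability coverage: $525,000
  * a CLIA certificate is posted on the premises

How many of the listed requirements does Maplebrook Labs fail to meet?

6

1. instrument calibration 287 days ago vs limit 270 → not met
2. test menu present → met
3. CLIA certificate present → met
4. quality-control review 369 days ago vs limit 365 → not met
5. CLIA inspection 49 days ago vs limit 45 → not met
6. personnel competency assessment 781 days ago vs limit 540 → not met
7. biosafety cabinet certification 756 days ago vs limit 540 → not met
8. cyber liability coverage $525,000 ≥ $375,000 → met
9. condition 'performs genetic testing' holds; proficiency testing 143 days ago vs limit 120 → not met
10. professional liability coverage $2,025,000 ≥ $1,950,000 → met
11. specimen chain-of-custody procedure present → met
12. quality-management plan present → met
Not met: 6 of 12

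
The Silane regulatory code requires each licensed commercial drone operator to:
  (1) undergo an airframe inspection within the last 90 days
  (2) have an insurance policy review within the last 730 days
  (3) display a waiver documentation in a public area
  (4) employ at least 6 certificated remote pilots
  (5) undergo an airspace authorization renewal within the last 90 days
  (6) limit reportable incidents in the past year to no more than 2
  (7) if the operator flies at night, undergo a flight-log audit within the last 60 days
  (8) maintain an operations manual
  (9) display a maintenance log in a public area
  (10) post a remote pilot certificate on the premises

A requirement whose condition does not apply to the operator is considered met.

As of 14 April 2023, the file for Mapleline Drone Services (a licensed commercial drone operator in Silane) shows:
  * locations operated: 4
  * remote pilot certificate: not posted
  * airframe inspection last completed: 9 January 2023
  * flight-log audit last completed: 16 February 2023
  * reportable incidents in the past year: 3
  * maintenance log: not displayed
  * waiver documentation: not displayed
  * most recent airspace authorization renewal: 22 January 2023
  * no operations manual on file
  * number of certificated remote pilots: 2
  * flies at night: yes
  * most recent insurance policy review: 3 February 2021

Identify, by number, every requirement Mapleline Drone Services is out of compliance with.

1. airframe inspection 95 days ago vs limit 90 → not met
2. insurance policy review 800 days ago vs limit 730 → not met
3. waiver documentation absent → not met
4. certificated remote pilots 2 < 6 → not met
5. airspace authorization renewal 82 days ago vs limit 90 → met
6. reportable incidents in the past year 3 > 2 → not met
7. condition 'flies at night' holds; flight-log audit 57 days ago vs limit 60 → met
8. operations manual absent → not met
9. maintenance log absent → not met
10. remote pilot certificate absent → not met
Not met: 1, 2, 3, 4, 6, 8, 9, 10

1, 2, 3, 4, 6, 8, 9, 10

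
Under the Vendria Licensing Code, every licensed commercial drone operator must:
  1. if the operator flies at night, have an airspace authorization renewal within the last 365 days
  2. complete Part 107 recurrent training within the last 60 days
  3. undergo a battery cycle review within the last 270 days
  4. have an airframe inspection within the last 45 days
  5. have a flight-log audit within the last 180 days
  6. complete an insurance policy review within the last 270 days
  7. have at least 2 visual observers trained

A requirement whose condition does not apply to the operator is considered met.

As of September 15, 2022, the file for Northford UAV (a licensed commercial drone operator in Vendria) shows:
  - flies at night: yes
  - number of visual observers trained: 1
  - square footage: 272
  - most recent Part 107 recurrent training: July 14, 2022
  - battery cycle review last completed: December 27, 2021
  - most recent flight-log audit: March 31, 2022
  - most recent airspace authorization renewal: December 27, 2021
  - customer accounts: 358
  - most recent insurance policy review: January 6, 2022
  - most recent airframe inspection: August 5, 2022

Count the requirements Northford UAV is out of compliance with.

1. condition 'flies at night' holds; airspace authorization renewal 262 days ago vs limit 365 → met
2. Part 107 recurrent training 63 days ago vs limit 60 → not met
3. battery cycle review 262 days ago vs limit 270 → met
4. airframe inspection 41 days ago vs limit 45 → met
5. flight-log audit 168 days ago vs limit 180 → met
6. insurance policy review 252 days ago vs limit 270 → met
7. visual observers trained 1 < 2 → not met
Not met: 2 of 7

2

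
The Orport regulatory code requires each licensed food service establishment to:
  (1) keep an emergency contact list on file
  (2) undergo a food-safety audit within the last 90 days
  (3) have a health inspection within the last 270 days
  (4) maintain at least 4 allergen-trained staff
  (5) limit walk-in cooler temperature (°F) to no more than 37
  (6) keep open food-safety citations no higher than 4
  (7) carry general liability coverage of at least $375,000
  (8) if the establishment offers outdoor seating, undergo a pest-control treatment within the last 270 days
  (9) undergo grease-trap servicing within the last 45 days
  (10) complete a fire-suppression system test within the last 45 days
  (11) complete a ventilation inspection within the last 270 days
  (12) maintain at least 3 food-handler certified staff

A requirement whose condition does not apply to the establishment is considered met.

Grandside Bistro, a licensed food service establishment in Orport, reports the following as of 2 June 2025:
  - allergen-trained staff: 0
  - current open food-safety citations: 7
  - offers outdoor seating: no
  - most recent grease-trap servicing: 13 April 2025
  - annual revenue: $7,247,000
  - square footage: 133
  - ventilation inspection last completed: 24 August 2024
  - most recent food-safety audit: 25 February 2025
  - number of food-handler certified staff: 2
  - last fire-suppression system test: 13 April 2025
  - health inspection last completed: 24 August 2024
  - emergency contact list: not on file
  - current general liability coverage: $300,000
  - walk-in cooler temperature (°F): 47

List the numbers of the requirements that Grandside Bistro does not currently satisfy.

1. emergency contact list absent → not met
2. food-safety audit 97 days ago vs limit 90 → not met
3. health inspection 282 days ago vs limit 270 → not met
4. allergen-trained staff 0 < 4 → not met
5. walk-in cooler temperature (°F) 47 > 37 → not met
6. open food-safety citations 7 > 4 → not met
7. general liability coverage $300,000 < $375,000 → not met
8. condition 'offers outdoor seating' does not hold → requirement n/a → met
9. grease-trap servicing 50 days ago vs limit 45 → not met
10. fire-suppression system test 50 days ago vs limit 45 → not met
11. ventilation inspection 282 days ago vs limit 270 → not met
12. food-handler certified staff 2 < 3 → not met
Not met: 1, 2, 3, 4, 5, 6, 7, 9, 10, 11, 12

1, 2, 3, 4, 5, 6, 7, 9, 10, 11, 12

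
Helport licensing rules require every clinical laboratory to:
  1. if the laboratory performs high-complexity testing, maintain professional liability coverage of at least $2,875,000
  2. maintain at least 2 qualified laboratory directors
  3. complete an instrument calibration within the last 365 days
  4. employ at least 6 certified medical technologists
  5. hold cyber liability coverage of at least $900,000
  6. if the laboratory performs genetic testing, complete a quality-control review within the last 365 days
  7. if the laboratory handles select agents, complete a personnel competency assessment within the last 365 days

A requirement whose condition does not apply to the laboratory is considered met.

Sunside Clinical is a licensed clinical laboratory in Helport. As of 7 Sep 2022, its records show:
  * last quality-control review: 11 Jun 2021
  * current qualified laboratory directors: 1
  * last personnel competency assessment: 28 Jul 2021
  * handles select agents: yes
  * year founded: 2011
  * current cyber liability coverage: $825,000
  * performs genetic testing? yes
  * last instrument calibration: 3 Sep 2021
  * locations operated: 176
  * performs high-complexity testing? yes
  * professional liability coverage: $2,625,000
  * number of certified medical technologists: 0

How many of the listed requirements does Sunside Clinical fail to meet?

1. condition 'performs high-complexity testing' holds; professional liability coverage $2,625,000 < $2,875,000 → not met
2. qualified laboratory directors 1 < 2 → not met
3. instrument calibration 369 days ago vs limit 365 → not met
4. certified medical technologists 0 < 6 → not met
5. cyber liability coverage $825,000 < $900,000 → not met
6. condition 'performs genetic testing' holds; quality-control review 453 days ago vs limit 365 → not met
7. condition 'handles select agents' holds; personnel competency assessment 406 days ago vs limit 365 → not met
Not met: 7 of 7

7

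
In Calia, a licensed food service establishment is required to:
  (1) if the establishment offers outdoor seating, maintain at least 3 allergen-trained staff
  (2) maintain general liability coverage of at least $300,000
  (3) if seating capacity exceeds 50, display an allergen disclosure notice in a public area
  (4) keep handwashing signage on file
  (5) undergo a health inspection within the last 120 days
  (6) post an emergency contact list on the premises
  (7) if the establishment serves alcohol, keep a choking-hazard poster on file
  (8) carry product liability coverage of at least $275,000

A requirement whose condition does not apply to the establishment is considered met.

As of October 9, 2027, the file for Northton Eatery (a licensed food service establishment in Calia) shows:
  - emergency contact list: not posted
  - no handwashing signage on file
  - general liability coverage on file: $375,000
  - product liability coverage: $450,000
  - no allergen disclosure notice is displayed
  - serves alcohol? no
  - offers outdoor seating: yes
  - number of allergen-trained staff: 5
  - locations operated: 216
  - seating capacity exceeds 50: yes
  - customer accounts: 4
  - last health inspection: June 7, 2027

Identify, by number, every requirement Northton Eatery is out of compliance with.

1. condition 'offers outdoor seating' holds; allergen-trained staff 5 ≥ 3 → met
2. general liability coverage $375,000 ≥ $300,000 → met
3. condition 'seating capacity exceeds 50' holds; allergen disclosure notice absent → not met
4. handwashing signage absent → not met
5. health inspection 124 days ago vs limit 120 → not met
6. emergency contact list absent → not met
7. condition 'serves alcohol' does not hold → requirement n/a → met
8. product liability coverage $450,000 ≥ $275,000 → met
Not met: 3, 4, 5, 6

3, 4, 5, 6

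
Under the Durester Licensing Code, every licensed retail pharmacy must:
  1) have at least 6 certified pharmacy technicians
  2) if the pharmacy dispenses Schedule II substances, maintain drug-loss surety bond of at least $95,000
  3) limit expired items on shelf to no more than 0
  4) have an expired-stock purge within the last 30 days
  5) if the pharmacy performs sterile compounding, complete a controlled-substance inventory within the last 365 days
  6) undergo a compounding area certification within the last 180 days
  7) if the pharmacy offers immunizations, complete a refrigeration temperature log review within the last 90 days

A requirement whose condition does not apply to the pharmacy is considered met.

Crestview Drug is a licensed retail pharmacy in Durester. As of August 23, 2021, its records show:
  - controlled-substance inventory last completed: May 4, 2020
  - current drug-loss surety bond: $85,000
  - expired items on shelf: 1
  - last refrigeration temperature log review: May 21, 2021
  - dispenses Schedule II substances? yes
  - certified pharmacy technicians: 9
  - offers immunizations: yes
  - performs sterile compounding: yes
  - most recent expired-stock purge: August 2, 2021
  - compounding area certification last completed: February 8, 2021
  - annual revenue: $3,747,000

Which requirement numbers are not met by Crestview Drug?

2, 3, 5, 6, 7

1. certified pharmacy technicians 9 ≥ 6 → met
2. condition 'dispenses Schedule II substances' holds; drug-loss surety bond $85,000 < $95,000 → not met
3. expired items on shelf 1 > 0 → not met
4. expired-stock purge 21 days ago vs limit 30 → met
5. condition 'performs sterile compounding' holds; controlled-substance inventory 476 days ago vs limit 365 → not met
6. compounding area certification 196 days ago vs limit 180 → not met
7. condition 'offers immunizations' holds; refrigeration temperature log review 94 days ago vs limit 90 → not met
Not met: 2, 3, 5, 6, 7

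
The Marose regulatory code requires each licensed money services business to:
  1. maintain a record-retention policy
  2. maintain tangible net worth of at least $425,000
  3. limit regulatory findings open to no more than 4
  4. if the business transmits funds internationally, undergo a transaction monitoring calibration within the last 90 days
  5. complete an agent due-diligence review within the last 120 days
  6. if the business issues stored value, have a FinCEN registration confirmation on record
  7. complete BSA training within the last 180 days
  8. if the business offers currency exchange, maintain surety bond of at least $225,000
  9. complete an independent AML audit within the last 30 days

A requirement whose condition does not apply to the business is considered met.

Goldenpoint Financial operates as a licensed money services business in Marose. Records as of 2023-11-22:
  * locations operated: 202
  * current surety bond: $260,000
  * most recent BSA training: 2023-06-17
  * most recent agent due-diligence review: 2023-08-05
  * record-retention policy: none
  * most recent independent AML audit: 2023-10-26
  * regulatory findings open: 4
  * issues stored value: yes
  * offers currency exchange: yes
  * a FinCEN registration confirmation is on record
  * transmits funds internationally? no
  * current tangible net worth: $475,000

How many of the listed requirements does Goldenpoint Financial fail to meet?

1

1. record-retention policy absent → not met
2. tangible net worth $475,000 ≥ $425,000 → met
3. regulatory findings open 4 ≤ 4 → met
4. condition 'transmits funds internationally' does not hold → requirement n/a → met
5. agent due-diligence review 109 days ago vs limit 120 → met
6. condition 'issues stored value' holds; FinCEN registration confirmation present → met
7. BSA training 158 days ago vs limit 180 → met
8. condition 'offers currency exchange' holds; surety bond $260,000 ≥ $225,000 → met
9. independent AML audit 27 days ago vs limit 30 → met
Not met: 1 of 9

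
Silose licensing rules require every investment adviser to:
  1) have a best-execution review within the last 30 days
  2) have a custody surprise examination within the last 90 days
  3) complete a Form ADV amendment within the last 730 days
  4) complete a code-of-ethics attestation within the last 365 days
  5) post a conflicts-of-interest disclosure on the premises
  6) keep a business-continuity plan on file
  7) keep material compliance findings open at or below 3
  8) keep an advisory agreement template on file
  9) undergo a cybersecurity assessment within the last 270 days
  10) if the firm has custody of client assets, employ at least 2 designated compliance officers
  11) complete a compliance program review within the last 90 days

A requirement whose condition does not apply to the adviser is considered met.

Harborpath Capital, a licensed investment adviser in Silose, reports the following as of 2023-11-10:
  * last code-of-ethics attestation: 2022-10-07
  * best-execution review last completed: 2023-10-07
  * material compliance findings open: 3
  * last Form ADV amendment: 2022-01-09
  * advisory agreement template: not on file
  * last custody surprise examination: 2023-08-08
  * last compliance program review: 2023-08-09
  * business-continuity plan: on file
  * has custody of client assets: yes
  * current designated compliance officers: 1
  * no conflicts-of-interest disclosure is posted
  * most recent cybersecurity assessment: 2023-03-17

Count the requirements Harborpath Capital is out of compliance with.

7

1. best-execution review 34 days ago vs limit 30 → not met
2. custody surprise examination 94 days ago vs limit 90 → not met
3. Form ADV amendment 670 days ago vs limit 730 → met
4. code-of-ethics attestation 399 days ago vs limit 365 → not met
5. conflicts-of-interest disclosure absent → not met
6. business-continuity plan present → met
7. material compliance findings open 3 ≤ 3 → met
8. advisory agreement template absent → not met
9. cybersecurity assessment 238 days ago vs limit 270 → met
10. condition 'has custody of client assets' holds; designated compliance officers 1 < 2 → not met
11. compliance program review 93 days ago vs limit 90 → not met
Not met: 7 of 11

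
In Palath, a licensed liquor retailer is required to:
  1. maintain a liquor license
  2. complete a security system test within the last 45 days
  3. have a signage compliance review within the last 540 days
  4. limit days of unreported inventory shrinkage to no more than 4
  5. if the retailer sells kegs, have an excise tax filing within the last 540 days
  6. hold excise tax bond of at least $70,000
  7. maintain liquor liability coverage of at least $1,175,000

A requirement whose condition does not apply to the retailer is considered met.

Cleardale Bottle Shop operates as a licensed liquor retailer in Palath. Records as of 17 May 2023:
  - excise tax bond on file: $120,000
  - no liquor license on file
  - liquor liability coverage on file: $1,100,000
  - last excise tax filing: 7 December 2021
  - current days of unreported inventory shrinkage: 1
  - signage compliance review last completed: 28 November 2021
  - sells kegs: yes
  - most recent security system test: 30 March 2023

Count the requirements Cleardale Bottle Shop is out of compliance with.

3

1. liquor license absent → not met
2. security system test 48 days ago vs limit 45 → not met
3. signage compliance review 535 days ago vs limit 540 → met
4. days of unreported inventory shrinkage 1 ≤ 4 → met
5. condition 'sells kegs' holds; excise tax filing 526 days ago vs limit 540 → met
6. excise tax bond $120,000 ≥ $70,000 → met
7. liquor liability coverage $1,100,000 < $1,175,000 → not met
Not met: 3 of 7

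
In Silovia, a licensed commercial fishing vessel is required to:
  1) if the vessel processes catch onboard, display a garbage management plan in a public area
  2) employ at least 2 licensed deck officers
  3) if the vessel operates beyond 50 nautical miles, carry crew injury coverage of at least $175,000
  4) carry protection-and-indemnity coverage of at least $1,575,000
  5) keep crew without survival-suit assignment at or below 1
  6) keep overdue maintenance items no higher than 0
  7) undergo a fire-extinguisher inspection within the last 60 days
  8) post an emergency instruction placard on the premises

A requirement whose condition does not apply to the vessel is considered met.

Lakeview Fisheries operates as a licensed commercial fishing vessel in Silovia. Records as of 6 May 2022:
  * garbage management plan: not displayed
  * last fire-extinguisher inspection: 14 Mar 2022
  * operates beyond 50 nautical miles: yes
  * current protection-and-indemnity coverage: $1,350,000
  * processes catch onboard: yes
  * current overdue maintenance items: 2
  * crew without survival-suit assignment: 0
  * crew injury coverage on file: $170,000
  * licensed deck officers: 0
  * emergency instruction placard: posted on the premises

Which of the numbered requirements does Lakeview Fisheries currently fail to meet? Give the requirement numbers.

1, 2, 3, 4, 6

1. condition 'processes catch onboard' holds; garbage management plan absent → not met
2. licensed deck officers 0 < 2 → not met
3. condition 'operates beyond 50 nautical miles' holds; crew injury coverage $170,000 < $175,000 → not met
4. protection-and-indemnity coverage $1,350,000 < $1,575,000 → not met
5. crew without survival-suit assignment 0 ≤ 1 → met
6. overdue maintenance items 2 > 0 → not met
7. fire-extinguisher inspection 53 days ago vs limit 60 → met
8. emergency instruction placard present → met
Not met: 1, 2, 3, 4, 6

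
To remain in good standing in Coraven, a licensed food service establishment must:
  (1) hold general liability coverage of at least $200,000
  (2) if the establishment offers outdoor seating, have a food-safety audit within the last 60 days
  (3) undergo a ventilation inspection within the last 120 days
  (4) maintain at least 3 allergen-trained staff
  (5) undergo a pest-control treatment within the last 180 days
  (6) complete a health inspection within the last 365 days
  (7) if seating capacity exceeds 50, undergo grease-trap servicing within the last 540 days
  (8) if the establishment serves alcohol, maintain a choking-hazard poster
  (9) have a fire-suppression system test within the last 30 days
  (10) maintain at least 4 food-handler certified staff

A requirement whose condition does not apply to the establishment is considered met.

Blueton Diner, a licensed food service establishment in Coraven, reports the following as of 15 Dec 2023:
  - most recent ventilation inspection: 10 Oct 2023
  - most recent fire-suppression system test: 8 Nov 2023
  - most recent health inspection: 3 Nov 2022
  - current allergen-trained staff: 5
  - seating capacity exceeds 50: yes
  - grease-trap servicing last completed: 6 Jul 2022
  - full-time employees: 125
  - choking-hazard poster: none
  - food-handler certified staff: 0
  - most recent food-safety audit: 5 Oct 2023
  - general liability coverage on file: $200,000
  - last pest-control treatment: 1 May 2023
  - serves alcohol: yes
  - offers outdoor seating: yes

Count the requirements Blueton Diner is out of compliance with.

1. general liability coverage $200,000 ≥ $200,000 → met
2. condition 'offers outdoor seating' holds; food-safety audit 71 days ago vs limit 60 → not met
3. ventilation inspection 66 days ago vs limit 120 → met
4. allergen-trained staff 5 ≥ 3 → met
5. pest-control treatment 228 days ago vs limit 180 → not met
6. health inspection 407 days ago vs limit 365 → not met
7. condition 'seating capacity exceeds 50' holds; grease-trap servicing 527 days ago vs limit 540 → met
8. condition 'serves alcohol' holds; choking-hazard poster absent → not met
9. fire-suppression system test 37 days ago vs limit 30 → not met
10. food-handler certified staff 0 < 4 → not met
Not met: 6 of 10

6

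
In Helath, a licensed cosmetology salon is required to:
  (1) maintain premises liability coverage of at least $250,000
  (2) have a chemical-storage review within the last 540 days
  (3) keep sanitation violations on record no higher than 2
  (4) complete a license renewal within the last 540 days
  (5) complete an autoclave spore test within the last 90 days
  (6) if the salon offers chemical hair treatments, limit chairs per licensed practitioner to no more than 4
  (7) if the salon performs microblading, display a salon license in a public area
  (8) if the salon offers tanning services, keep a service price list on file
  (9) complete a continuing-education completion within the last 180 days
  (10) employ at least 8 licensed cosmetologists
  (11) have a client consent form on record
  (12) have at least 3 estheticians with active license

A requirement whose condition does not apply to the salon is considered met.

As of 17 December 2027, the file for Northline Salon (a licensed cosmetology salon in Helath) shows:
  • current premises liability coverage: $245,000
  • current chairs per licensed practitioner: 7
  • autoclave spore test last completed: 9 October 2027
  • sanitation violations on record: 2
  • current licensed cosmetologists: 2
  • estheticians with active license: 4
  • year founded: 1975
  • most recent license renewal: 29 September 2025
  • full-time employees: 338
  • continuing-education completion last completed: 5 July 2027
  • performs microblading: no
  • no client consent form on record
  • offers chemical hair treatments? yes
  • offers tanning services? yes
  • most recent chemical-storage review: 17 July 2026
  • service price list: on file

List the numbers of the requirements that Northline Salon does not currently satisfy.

1, 4, 6, 10, 11

1. premises liability coverage $245,000 < $250,000 → not met
2. chemical-storage review 518 days ago vs limit 540 → met
3. sanitation violations on record 2 ≤ 2 → met
4. license renewal 809 days ago vs limit 540 → not met
5. autoclave spore test 69 days ago vs limit 90 → met
6. condition 'offers chemical hair treatments' holds; chairs per licensed practitioner 7 > 4 → not met
7. condition 'performs microblading' does not hold → requirement n/a → met
8. condition 'offers tanning services' holds; service price list present → met
9. continuing-education completion 165 days ago vs limit 180 → met
10. licensed cosmetologists 2 < 8 → not met
11. client consent form absent → not met
12. estheticians with active license 4 ≥ 3 → met
Not met: 1, 4, 6, 10, 11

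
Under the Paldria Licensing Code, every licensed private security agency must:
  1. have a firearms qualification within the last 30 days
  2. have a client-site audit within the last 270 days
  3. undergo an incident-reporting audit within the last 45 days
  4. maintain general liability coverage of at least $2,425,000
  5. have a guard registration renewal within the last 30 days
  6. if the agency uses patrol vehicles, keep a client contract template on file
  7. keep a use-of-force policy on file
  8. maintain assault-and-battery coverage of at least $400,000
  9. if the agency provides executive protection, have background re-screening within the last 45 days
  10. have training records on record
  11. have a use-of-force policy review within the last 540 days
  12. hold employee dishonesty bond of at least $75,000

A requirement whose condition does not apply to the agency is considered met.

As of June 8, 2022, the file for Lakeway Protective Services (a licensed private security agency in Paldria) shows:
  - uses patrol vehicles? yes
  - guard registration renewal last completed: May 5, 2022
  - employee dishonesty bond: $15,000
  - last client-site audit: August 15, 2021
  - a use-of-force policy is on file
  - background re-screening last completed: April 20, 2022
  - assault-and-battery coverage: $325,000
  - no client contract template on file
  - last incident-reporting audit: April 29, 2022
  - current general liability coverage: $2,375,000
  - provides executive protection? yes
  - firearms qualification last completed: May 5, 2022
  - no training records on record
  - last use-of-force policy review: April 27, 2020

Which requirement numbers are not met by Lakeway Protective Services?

1, 2, 4, 5, 6, 8, 9, 10, 11, 12

1. firearms qualification 34 days ago vs limit 30 → not met
2. client-site audit 297 days ago vs limit 270 → not met
3. incident-reporting audit 40 days ago vs limit 45 → met
4. general liability coverage $2,375,000 < $2,425,000 → not met
5. guard registration renewal 34 days ago vs limit 30 → not met
6. condition 'uses patrol vehicles' holds; client contract template absent → not met
7. use-of-force policy present → met
8. assault-and-battery coverage $325,000 < $400,000 → not met
9. condition 'provides executive protection' holds; background re-screening 49 days ago vs limit 45 → not met
10. training records absent → not met
11. use-of-force policy review 772 days ago vs limit 540 → not met
12. employee dishonesty bond $15,000 < $75,000 → not met
Not met: 1, 2, 4, 5, 6, 8, 9, 10, 11, 12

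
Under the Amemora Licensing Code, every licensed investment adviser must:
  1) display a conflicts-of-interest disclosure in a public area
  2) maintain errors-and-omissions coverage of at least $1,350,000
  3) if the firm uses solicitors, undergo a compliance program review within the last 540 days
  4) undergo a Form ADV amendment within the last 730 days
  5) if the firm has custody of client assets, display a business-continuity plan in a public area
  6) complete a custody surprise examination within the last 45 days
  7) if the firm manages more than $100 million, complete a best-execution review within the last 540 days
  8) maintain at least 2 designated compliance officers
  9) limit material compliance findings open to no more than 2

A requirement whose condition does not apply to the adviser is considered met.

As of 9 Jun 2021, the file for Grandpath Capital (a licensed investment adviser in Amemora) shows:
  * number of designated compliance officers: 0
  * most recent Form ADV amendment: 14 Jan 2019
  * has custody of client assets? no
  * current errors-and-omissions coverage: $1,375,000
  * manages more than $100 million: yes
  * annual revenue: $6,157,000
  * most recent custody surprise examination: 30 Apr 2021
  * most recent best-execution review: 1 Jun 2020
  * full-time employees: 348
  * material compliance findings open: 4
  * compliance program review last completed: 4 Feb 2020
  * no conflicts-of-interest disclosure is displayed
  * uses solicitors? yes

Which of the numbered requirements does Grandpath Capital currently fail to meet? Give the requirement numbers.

1, 4, 8, 9

1. conflicts-of-interest disclosure absent → not met
2. errors-and-omissions coverage $1,375,000 ≥ $1,350,000 → met
3. condition 'uses solicitors' holds; compliance program review 491 days ago vs limit 540 → met
4. Form ADV amendment 877 days ago vs limit 730 → not met
5. condition 'has custody of client assets' does not hold → requirement n/a → met
6. custody surprise examination 40 days ago vs limit 45 → met
7. condition 'manages more than $100 million' holds; best-execution review 373 days ago vs limit 540 → met
8. designated compliance officers 0 < 2 → not met
9. material compliance findings open 4 > 2 → not met
Not met: 1, 4, 8, 9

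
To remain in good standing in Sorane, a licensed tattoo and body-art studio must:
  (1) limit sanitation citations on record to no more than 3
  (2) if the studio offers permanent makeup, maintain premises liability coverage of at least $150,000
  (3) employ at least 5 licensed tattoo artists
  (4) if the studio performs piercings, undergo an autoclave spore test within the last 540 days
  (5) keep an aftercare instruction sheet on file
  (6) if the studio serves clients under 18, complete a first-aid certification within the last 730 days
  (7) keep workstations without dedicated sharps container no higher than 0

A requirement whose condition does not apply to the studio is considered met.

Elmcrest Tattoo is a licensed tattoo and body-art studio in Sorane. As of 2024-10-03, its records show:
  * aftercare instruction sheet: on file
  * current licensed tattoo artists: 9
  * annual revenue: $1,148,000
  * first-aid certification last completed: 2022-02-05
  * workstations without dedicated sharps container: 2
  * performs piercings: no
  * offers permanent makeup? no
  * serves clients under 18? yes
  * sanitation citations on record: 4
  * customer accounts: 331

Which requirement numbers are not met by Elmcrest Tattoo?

1. sanitation citations on record 4 > 3 → not met
2. condition 'offers permanent makeup' does not hold → requirement n/a → met
3. licensed tattoo artists 9 ≥ 5 → met
4. condition 'performs piercings' does not hold → requirement n/a → met
5. aftercare instruction sheet present → met
6. condition 'serves clients under 18' holds; first-aid certification 971 days ago vs limit 730 → not met
7. workstations without dedicated sharps container 2 > 0 → not met
Not met: 1, 6, 7

1, 6, 7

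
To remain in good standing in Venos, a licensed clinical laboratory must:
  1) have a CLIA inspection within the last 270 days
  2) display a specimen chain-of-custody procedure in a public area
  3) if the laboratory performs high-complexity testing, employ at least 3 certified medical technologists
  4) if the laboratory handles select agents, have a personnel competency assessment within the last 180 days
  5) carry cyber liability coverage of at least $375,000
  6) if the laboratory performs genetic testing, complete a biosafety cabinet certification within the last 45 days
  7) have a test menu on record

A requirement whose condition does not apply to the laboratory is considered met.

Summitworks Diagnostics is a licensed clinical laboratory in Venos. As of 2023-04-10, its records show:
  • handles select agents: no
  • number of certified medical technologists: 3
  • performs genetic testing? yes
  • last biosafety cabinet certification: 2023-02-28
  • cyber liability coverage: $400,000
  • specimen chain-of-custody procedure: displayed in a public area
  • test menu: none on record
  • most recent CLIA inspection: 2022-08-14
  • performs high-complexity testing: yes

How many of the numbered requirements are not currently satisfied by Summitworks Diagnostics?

1

1. CLIA inspection 239 days ago vs limit 270 → met
2. specimen chain-of-custody procedure present → met
3. condition 'performs high-complexity testing' holds; certified medical technologists 3 ≥ 3 → met
4. condition 'handles select agents' does not hold → requirement n/a → met
5. cyber liability coverage $400,000 ≥ $375,000 → met
6. condition 'performs genetic testing' holds; biosafety cabinet certification 41 days ago vs limit 45 → met
7. test menu absent → not met
Not met: 1 of 7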